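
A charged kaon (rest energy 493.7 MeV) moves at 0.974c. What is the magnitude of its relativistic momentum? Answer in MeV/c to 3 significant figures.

γ = 1/√(1 − 0.974²) = 4.4141
p = γβm₀c = 4.4141 × 0.974 × 493.7 MeV/c = 2120 MeV/c

p ≈ 2120 MeV/c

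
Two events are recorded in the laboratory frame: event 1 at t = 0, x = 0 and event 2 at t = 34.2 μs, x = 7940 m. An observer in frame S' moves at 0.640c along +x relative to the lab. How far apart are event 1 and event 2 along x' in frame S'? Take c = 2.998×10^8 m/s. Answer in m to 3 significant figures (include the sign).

γ = 1/√(1 − 0.640²) = 1.3014
Δx' = γ(Δx − vΔt) = 1.3014 × (7940 m − 0.640×(2.998×10^8 m/s)×34.2×10^-6 s)
= 1.3014 × (1378.0 m) = 1790 m

Δx' ≈ 1790 m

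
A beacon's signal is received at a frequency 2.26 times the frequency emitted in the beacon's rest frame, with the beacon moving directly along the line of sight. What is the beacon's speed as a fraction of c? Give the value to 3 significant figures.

f_obs/f_src = √((1+β)/(1−β)) = 2.26  ⇒  (1+β)/(1−β) = 5.1076
β = |1 − D²|/(1 + D²) = |1 − 5.1076|/(1 + 5.1076) = 0.673

β ≈ 0.673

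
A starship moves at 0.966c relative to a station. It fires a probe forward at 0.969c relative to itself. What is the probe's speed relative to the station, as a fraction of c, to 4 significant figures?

Relativistic velocity addition: u = (u' + v)/(1 + u'v/c²)
= (0.969 + 0.966)/(1 + 0.969×0.966) = 1.935/1.93605 = 0.9995

u ≈ 0.9995c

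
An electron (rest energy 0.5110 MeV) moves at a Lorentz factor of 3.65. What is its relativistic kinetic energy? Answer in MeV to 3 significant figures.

K ≈ 1.35 MeV

γ = 3.65 (given)
K = (γ − 1)m₀c² = (3.65 − 1) × 0.5110 MeV = 2.6500 × 0.5110 MeV = 1.35 MeV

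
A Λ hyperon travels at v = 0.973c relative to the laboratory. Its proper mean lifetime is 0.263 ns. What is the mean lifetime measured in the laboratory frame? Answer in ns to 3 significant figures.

γ = 1/√(1 − 0.973²) = 4.3327
Time dilation: Δt = γτ₀ = 4.3327 × 0.263 ns = 1.14 ns

Δt ≈ 1.14 ns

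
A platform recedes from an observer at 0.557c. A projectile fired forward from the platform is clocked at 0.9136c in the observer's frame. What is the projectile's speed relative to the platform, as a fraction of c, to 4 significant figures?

Inverse velocity addition: u' = (u − v)/(1 − uv/c²)
= (0.9136 − 0.557)/(1 − 0.9136×0.557) = 0.3566/0.491125 = 0.7261

u' ≈ 0.7261c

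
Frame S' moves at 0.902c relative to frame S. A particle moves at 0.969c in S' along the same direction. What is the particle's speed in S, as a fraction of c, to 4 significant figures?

u ≈ 0.9984c

Relativistic velocity addition: u = (u' + v)/(1 + u'v/c²)
= (0.969 + 0.902)/(1 + 0.969×0.902) = 1.871/1.87404 = 0.9984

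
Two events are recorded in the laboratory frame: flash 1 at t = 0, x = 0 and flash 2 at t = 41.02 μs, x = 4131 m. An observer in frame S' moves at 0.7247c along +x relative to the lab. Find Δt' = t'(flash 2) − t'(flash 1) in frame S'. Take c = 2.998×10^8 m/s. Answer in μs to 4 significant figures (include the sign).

γ = 1/√(1 − 0.7247²) = 1.45124
Δt' = γ(Δt − vΔx/c²) = 1.45124 × (41.02 μs − 0.7247×4131 m / (2.998×10^8 m/s))
= 1.45124 × (31.0342 μs) = 45.04 μs

Δt' ≈ 45.04 μs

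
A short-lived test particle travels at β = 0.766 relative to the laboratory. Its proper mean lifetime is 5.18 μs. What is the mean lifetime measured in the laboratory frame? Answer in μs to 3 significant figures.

Δt ≈ 8.06 μs

γ = 1/√(1 − 0.766²) = 1.5556
Time dilation: Δt = γτ₀ = 1.5556 × 5.18 μs = 8.06 μs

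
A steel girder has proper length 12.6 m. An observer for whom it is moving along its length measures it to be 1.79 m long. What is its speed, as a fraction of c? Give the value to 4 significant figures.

γ = L₀/L = 12.6/1.79 = 7.03911
β = √(1 − 1/γ²) = 0.9899

β ≈ 0.9899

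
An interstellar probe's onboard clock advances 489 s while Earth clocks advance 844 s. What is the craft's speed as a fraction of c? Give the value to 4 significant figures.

γ = Δt/τ₀ = 844/489 = 1.72597
β = √(1 − 1/γ²) = √(1 − 1/1.72597²) = 0.8151

β ≈ 0.8151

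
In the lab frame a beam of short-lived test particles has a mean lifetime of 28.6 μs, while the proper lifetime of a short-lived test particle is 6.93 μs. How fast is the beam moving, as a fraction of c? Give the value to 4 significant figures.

β ≈ 0.9702

γ = Δt/τ₀ = 28.6/6.93 = 4.12698
β = √(1 − 1/γ²) = √(1 − 1/4.12698²) = 0.9702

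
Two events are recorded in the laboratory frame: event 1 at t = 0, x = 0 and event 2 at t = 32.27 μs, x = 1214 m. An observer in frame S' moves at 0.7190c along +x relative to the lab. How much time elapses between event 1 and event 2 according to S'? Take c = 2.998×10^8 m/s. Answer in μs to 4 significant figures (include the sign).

Δt' ≈ 42.24 μs

γ = 1/√(1 − 0.7190²) = 1.43883
Δt' = γ(Δt − vΔx/c²) = 1.43883 × (32.27 μs − 0.7190×1214 m / (2.998×10^8 m/s))
= 1.43883 × (29.3585 μs) = 42.24 μs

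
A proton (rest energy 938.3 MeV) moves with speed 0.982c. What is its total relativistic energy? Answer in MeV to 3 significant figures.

γ = 1/√(1 − 0.982²) = 5.2943
E = γm₀c² = 5.2943 × 938.3 MeV = 4970 MeV

E ≈ 4970 MeV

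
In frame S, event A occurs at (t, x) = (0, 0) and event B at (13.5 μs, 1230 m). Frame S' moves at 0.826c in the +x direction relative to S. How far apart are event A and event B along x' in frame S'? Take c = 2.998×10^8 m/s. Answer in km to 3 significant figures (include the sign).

γ = 1/√(1 − 0.826²) = 1.7741
Δx' = γ(Δx − vΔt) = 1.7741 × (1230 m − 0.826×(2.998×10^8 m/s)×13.5×10^-6 s)
= 1.7741 × (-2113.1 m) = -3.75 km

Δx' ≈ -3.75 km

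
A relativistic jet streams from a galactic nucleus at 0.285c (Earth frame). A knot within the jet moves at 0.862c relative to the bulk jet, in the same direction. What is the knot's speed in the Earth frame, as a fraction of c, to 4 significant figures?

u ≈ 0.9208c

Relativistic velocity addition: u = (u' + v)/(1 + u'v/c²)
= (0.862 + 0.285)/(1 + 0.862×0.285) = 1.147/1.24567 = 0.9208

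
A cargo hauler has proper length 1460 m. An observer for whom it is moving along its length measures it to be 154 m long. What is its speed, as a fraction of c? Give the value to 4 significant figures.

γ = L₀/L = 1460/154 = 9.48052
β = √(1 − 1/γ²) = 0.9944

β ≈ 0.9944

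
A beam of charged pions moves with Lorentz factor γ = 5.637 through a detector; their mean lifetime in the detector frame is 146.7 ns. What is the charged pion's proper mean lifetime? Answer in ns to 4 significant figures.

τ₀ ≈ 26.02 ns

γ = 5.637 (given)
Proper time: τ₀ = Δt/γ = 146.7/5.637 = 26.02 ns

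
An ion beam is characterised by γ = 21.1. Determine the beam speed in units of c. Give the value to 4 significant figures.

β = √(1 − 1/γ²) = √(1 − 1/21.1²) = √(0.997754) = 0.9989

β ≈ 0.9989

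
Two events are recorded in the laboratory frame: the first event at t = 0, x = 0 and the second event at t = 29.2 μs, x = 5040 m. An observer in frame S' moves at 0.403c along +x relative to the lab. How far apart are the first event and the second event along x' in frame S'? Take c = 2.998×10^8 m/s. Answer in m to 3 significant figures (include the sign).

γ = 1/√(1 − 0.403²) = 1.0927
Δx' = γ(Δx − vΔt) = 1.0927 × (5040 m − 0.403×(2.998×10^8 m/s)×29.2×10^-6 s)
= 1.0927 × (1512.1 m) = 1650 m

Δx' ≈ 1650 m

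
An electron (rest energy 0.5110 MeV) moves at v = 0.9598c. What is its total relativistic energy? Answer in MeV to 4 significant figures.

γ = 1/√(1 − 0.9598²) = 3.56272
E = γm₀c² = 3.56272 × 0.5110 MeV = 1.821 MeV

E ≈ 1.821 MeV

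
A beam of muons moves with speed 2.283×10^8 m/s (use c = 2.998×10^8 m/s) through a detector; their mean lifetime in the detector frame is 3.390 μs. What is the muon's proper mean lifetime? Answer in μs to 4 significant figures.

τ₀ ≈ 2.197 μs

β = v/c = 2.283×10^8 / 2.998×10^8 = 0.761508
γ = 1/√(1 − 0.761508²) = 1.54284
Proper time: τ₀ = Δt/γ = 3.390/1.54284 = 2.197 μs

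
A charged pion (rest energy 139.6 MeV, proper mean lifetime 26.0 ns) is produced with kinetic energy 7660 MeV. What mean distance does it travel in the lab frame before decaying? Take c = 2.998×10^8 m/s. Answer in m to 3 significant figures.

d ≈ 435 m

γ = 1 + K/(m₀c²) = 1 + 7660/139.6 = 55.871
β = √(1 − 1/γ²) = 0.99984
Dilated lifetime: γτ₀ = 55.871 × 26.0 ns = 1452.6 ns
d = βc·γτ₀ = 0.99984 × (2.998×10^8 m/s) × 1.4526×10^-6 s = 435 m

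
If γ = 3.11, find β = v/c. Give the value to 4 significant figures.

β ≈ 0.9469

β = √(1 − 1/γ²) = √(1 − 1/3.11²) = √(0.896610) = 0.9469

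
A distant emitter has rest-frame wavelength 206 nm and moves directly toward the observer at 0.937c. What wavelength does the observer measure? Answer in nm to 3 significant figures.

λ_obs ≈ 37.2 nm

Relativistic Doppler: λ_obs = λ_src √((1−β)/(1+β))
= 206 × √(0.063000/1.9370) = 206 × 0.18035 = 37.2 nm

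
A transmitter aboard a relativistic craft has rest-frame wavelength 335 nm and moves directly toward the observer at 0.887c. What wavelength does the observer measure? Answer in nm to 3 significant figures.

λ_obs ≈ 82.0 nm

Relativistic Doppler: λ_obs = λ_src √((1−β)/(1+β))
= 335 × √(0.11300/1.8870) = 335 × 0.24471 = 82.0 nm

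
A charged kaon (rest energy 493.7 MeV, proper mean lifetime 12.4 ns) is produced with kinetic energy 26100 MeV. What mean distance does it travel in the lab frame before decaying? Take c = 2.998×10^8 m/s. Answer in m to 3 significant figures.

d ≈ 200 m

γ = 1 + K/(m₀c²) = 1 + 26100/493.7 = 53.866
β = √(1 − 1/γ²) = 0.99983
Dilated lifetime: γτ₀ = 53.866 × 12.4 ns = 667.94 ns
d = βc·γτ₀ = 0.99983 × (2.998×10^8 m/s) × 6.6794×10^-7 s = 200 m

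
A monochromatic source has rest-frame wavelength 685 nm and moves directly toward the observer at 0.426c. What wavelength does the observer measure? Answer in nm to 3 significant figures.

λ_obs ≈ 435 nm

Relativistic Doppler: λ_obs = λ_src √((1−β)/(1+β))
= 685 × √(0.57400/1.4260) = 685 × 0.63445 = 435 nm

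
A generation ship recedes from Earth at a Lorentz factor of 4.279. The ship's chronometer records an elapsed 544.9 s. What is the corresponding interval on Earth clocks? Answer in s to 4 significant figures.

γ = 4.279 (given)
Time dilation: Δt = γτ₀ = 4.279 × 544.9 s = 2332 s

Δt ≈ 2332 s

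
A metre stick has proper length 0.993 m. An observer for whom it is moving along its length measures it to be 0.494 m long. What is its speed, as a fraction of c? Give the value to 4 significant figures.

γ = L₀/L = 0.993/0.494 = 2.01012
β = √(1 − 1/γ²) = 0.8675

β ≈ 0.8675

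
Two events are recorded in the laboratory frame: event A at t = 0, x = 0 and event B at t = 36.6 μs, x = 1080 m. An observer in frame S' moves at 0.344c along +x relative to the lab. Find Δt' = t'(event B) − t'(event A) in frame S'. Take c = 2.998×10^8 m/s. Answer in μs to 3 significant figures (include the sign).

γ = 1/√(1 − 0.344²) = 1.0650
Δt' = γ(Δt − vΔx/c²) = 1.0650 × (36.6 μs − 0.344×1080 m / (2.998×10^8 m/s))
= 1.0650 × (35.361 μs) = 37.7 μs

Δt' ≈ 37.7 μs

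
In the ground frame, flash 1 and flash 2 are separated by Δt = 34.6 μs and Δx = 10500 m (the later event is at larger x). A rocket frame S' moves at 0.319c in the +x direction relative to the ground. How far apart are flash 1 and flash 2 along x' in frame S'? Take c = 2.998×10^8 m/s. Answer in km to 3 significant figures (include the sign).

γ = 1/√(1 − 0.319²) = 1.0551
Δx' = γ(Δx − vΔt) = 1.0551 × (10500 m − 0.319×(2.998×10^8 m/s)×34.6×10^-6 s)
= 1.0551 × (7191.0 m) = 7.59 km

Δx' ≈ 7.59 km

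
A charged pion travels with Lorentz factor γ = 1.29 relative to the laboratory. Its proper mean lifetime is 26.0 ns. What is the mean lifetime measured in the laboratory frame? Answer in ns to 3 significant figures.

Δt ≈ 33.5 ns

γ = 1.29 (given)
Time dilation: Δt = γτ₀ = 1.29 × 26.0 ns = 33.5 ns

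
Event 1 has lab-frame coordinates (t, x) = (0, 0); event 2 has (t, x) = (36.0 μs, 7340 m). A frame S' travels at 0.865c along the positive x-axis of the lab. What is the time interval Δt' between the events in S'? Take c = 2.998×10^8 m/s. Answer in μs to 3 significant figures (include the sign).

γ = 1/√(1 − 0.865²) = 1.9929
Δt' = γ(Δt − vΔx/c²) = 1.9929 × (36.0 μs − 0.865×7340 m / (2.998×10^8 m/s))
= 1.9929 × (14.822 μs) = 29.5 μs

Δt' ≈ 29.5 μs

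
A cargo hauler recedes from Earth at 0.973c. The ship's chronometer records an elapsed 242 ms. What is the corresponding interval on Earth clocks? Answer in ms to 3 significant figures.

Δt ≈ 1050 ms

γ = 1/√(1 − 0.973²) = 4.3327
Time dilation: Δt = γτ₀ = 4.3327 × 242 ms = 1050 ms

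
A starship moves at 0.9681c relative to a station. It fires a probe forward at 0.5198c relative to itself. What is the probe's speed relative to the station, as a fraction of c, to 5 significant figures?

u ≈ 0.98981c

Relativistic velocity addition: u = (u' + v)/(1 + u'v/c²)
= (0.5198 + 0.9681)/(1 + 0.5198×0.9681) = 1.4879/1.503218 = 0.98981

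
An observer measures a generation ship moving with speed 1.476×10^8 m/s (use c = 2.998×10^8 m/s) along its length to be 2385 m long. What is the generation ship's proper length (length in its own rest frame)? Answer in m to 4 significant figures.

L₀ ≈ 2740 m

β = v/c = 1.476×10^8 / 2.998×10^8 = 0.492328
γ = 1/√(1 − 0.492328²) = 1.14888
L₀ = γL = 1.14888 × 2385 = 2740 m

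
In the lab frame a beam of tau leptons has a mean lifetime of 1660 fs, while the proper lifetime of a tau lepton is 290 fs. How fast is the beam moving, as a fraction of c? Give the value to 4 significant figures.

β ≈ 0.9846

γ = Δt/τ₀ = 1660/290 = 5.72414
β = √(1 − 1/γ²) = √(1 − 1/5.72414²) = 0.9846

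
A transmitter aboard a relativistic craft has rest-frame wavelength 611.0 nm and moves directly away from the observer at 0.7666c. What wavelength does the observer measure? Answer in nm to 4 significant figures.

Relativistic Doppler: λ_obs = λ_src √((1+β)/(1−β))
= 611.0 × √(1.76660/0.233400) = 611.0 × 2.75118 = 1681 nm

λ_obs ≈ 1681 nm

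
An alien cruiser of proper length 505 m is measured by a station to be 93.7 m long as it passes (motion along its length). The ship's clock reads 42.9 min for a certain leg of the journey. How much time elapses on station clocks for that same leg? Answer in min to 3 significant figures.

Length contraction ⇒ γ = L₀/L = 505/93.7 = 5.3895
Time dilation: Δt = γτ₀ = 5.3895 × 42.9 min = 231 min

Δt ≈ 231 min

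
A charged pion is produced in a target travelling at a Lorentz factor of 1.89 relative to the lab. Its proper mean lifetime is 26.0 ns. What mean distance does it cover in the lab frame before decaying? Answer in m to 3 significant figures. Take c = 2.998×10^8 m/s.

β = √(1 − 1/γ²) = √(1 − 1/1.89²) = 0.84856
Dilated lifetime: Δt = γτ₀ = 1.89 × 26.0 ns = 49.140 ns
d = vΔt = 0.84856c × 49.140 ns = 2.5440×10^8 m/s × 4.9140×10^-8 s = 12.5 m

d ≈ 12.5 m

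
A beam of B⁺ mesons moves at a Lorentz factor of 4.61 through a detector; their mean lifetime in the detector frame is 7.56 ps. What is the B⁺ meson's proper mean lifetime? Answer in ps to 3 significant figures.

γ = 4.61 (given)
Proper time: τ₀ = Δt/γ = 7.56/4.61 = 1.64 ps

τ₀ ≈ 1.64 ps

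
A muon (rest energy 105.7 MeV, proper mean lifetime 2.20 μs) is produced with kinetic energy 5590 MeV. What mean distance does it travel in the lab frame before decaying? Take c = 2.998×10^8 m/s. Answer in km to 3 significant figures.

γ = 1 + K/(m₀c²) = 1 + 5590/105.7 = 53.886
β = √(1 − 1/γ²) = 0.99983
Dilated lifetime: γτ₀ = 53.886 × 2.20 μs = 118.55 μs
d = βc·γτ₀ = 0.99983 × (2.998×10^8 m/s) × 0.00011855 s = 35.5 km

d ≈ 35.5 km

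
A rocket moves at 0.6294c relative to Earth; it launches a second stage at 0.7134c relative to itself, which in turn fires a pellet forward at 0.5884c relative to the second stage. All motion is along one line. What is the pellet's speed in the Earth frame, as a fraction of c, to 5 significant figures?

u ≈ 0.98048c

Compose boost 2: (0.7134 + 0.6294)/(1 + 0.7134×0.6294) = 1.3428/1.449014 = 0.9266991
Compose boost 3: (0.5884 + 0.9266991)/(1 + 0.5884×0.9266991) = 1.515099/1.545270 = 0.98048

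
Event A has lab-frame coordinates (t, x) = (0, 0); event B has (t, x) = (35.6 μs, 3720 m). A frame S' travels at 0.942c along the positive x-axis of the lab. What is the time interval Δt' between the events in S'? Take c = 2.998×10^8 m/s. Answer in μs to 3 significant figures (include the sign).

γ = 1/√(1 − 0.942²) = 2.9796
Δt' = γ(Δt − vΔx/c²) = 2.9796 × (35.6 μs − 0.942×3720 m / (2.998×10^8 m/s))
= 2.9796 × (23.911 μs) = 71.2 μs

Δt' ≈ 71.2 μs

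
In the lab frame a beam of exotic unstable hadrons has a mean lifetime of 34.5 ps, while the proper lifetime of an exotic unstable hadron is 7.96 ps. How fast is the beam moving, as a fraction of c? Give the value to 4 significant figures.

β ≈ 0.9730

γ = Δt/τ₀ = 34.5/7.96 = 4.33417
β = √(1 − 1/γ²) = √(1 − 1/4.33417²) = 0.9730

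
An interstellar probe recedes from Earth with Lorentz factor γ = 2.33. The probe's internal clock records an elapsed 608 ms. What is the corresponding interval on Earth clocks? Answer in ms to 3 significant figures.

γ = 2.33 (given)
Time dilation: Δt = γτ₀ = 2.33 × 608 ms = 1420 ms

Δt ≈ 1420 ms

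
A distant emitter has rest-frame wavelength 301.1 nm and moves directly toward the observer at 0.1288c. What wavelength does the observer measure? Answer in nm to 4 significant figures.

Relativistic Doppler: λ_obs = λ_src √((1−β)/(1+β))
= 301.1 × √(0.871200/1.12880) = 301.1 × 0.878518 = 264.5 nm

λ_obs ≈ 264.5 nm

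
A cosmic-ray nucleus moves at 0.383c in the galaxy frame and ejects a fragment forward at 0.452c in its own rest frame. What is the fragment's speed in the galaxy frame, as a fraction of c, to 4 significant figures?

u ≈ 0.7118c

Compose boost 2: (0.452 + 0.383)/(1 + 0.452×0.383) = 0.8350/1.17312 = 0.7118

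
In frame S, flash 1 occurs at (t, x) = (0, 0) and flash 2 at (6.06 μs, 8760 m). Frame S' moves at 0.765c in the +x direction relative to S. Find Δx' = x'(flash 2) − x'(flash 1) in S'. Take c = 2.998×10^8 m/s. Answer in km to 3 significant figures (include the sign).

γ = 1/√(1 − 0.765²) = 1.5527
Δx' = γ(Δx − vΔt) = 1.5527 × (8760 m − 0.765×(2.998×10^8 m/s)×6.06×10^-6 s)
= 1.5527 × (7370.2 m) = 11.4 km

Δx' ≈ 11.4 km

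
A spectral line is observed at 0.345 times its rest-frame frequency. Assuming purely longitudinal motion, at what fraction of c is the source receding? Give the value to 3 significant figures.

f_obs/f_src = √((1−β)/(1+β)) = 0.345  ⇒  (1−β)/(1+β) = 0.11902
β = |1 − D²|/(1 + D²) = |1 − 0.11902|/(1 + 0.11902) = 0.787

β ≈ 0.787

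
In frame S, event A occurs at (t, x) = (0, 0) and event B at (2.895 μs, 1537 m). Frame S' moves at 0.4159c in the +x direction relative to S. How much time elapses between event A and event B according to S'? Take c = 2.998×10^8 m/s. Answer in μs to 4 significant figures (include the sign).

γ = 1/√(1 − 0.4159²) = 1.09961
Δt' = γ(Δt − vΔx/c²) = 1.09961 × (2.895 μs − 0.4159×1537 m / (2.998×10^8 m/s))
= 1.09961 × (0.762784 μs) = 0.8388 μs

Δt' ≈ 0.8388 μs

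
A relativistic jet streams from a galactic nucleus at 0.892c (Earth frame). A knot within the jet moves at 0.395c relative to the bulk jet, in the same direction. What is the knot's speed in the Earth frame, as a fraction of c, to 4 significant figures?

u ≈ 0.9517c

Relativistic velocity addition: u = (u' + v)/(1 + u'v/c²)
= (0.395 + 0.892)/(1 + 0.395×0.892) = 1.287/1.35234 = 0.9517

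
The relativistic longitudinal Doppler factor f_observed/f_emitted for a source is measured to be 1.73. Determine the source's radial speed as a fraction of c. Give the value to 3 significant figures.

β ≈ 0.499

f_obs/f_src = √((1+β)/(1−β)) = 1.73  ⇒  (1+β)/(1−β) = 2.9929
β = |1 − D²|/(1 + D²) = |1 − 2.9929|/(1 + 2.9929) = 0.499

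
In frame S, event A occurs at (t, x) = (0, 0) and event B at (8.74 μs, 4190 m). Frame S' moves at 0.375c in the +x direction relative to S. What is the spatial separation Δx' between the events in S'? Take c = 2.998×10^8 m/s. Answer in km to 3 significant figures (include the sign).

γ = 1/√(1 − 0.375²) = 1.0787
Δx' = γ(Δx − vΔt) = 1.0787 × (4190 m − 0.375×(2.998×10^8 m/s)×8.74×10^-6 s)
= 1.0787 × (3207.4 m) = 3.46 km

Δx' ≈ 3.46 km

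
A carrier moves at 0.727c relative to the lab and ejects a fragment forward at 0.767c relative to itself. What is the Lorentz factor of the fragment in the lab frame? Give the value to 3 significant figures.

γ ≈ 3.54

u_lab = (0.767 + 0.727)/(1 + 0.767×0.727) = 1.494/1.55761 = 0.959162
γ = 1/√(1 − 0.959162²) = 3.54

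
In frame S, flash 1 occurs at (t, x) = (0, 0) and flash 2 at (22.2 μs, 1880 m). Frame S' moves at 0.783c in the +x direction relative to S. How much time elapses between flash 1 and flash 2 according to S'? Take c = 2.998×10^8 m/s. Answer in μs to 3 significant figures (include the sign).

Δt' ≈ 27.8 μs

γ = 1/√(1 − 0.783²) = 1.6077
Δt' = γ(Δt − vΔx/c²) = 1.6077 × (22.2 μs − 0.783×1880 m / (2.998×10^8 m/s))
= 1.6077 × (17.290 μs) = 27.8 μs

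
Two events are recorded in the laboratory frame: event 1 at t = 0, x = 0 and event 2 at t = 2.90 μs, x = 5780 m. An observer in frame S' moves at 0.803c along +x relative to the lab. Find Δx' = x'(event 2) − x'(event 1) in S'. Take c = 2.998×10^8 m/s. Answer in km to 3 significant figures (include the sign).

Δx' ≈ 8.53 km

γ = 1/√(1 − 0.803²) = 1.6779
Δx' = γ(Δx − vΔt) = 1.6779 × (5780 m − 0.803×(2.998×10^8 m/s)×2.90×10^-6 s)
= 1.6779 × (5081.9 m) = 8.53 km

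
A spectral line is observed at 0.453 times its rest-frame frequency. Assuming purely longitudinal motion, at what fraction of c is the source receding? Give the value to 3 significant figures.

f_obs/f_src = √((1−β)/(1+β)) = 0.453  ⇒  (1−β)/(1+β) = 0.20521
β = |1 − D²|/(1 + D²) = |1 − 0.20521|/(1 + 0.20521) = 0.659

β ≈ 0.659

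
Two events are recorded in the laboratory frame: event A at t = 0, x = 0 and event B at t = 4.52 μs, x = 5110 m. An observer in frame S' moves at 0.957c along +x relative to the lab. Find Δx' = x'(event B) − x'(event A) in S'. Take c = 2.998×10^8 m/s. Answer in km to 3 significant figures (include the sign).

Δx' ≈ 13.1 km

γ = 1/√(1 − 0.957²) = 3.4472
Δx' = γ(Δx − vΔt) = 3.4472 × (5110 m − 0.957×(2.998×10^8 m/s)×4.52×10^-6 s)
= 3.4472 × (3813.2 m) = 13.1 km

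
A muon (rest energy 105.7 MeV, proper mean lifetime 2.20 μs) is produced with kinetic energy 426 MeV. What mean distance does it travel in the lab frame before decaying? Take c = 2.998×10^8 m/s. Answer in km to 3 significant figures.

d ≈ 3.25 km

γ = 1 + K/(m₀c²) = 1 + 426/105.7 = 5.0303
β = √(1 − 1/γ²) = 0.98004
Dilated lifetime: γτ₀ = 5.0303 × 2.20 μs = 11.067 μs
d = βc·γτ₀ = 0.98004 × (2.998×10^8 m/s) × 1.1067×10^-5 s = 3.25 km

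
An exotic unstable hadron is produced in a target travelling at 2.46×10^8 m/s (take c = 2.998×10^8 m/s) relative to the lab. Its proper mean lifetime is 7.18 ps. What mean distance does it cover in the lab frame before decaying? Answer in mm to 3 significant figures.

d ≈ 3.09 mm

β = v/c = 2.46×10^8 / 2.998×10^8 = 0.82055
γ = 1/√(1 − 0.82055²) = 1.7495
Dilated lifetime: Δt = γτ₀ = 1.7495 × 7.18 ps = 12.562 ps
d = vΔt = 0.82055c × 12.562 ps = 2.4600×10^8 m/s × 1.2562×10^-11 s = 3.09 mm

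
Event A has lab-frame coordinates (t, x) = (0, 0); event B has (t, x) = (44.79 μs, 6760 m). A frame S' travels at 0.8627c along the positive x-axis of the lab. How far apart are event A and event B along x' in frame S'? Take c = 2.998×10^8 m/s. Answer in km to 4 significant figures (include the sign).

γ = 1/√(1 − 0.8627²) = 1.97739
Δx' = γ(Δx − vΔt) = 1.97739 × (6760 m − 0.8627×(2.998×10^8 m/s)×44.79×10^-6 s)
= 1.97739 × (-4824.37 m) = -9.540 km

Δx' ≈ -9.540 km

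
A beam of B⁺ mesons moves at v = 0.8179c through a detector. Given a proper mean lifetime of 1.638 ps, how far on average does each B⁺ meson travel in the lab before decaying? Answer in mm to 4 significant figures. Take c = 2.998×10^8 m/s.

d ≈ 0.6981 mm

γ = 1/√(1 − 0.8179²) = 1.73804
Dilated lifetime: Δt = γτ₀ = 1.73804 × 1.638 ps = 2.84691 ps
d = vΔt = 0.8179c × 2.84691 ps = 2.45206×10^8 m/s × 2.84691×10^-12 s = 0.6981 mm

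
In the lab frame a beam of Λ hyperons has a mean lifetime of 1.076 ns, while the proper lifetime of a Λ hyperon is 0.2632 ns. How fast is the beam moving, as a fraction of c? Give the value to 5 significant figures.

β ≈ 0.96962

γ = Δt/τ₀ = 1.076/0.2632 = 4.088146
β = √(1 − 1/γ²) = √(1 − 1/4.088146²) = 0.96962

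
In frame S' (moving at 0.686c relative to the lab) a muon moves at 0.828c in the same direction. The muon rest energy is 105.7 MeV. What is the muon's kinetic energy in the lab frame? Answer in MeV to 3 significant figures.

u_lab = (0.828 + 0.686)/(1 + 0.828×0.686) = 0.965556
γ = 1/√(1 − 0.965556²) = 3.8433
K = (γ − 1)m₀c² = (3.8433 − 1) × 105.7 = 2.8433 × 105.7 = 301 MeV

K ≈ 301 MeV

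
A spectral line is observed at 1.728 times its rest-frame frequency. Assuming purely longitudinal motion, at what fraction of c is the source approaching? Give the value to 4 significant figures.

β ≈ 0.4982

f_obs/f_src = √((1+β)/(1−β)) = 1.728  ⇒  (1+β)/(1−β) = 2.98598
β = |1 − D²|/(1 + D²) = |1 − 2.98598|/(1 + 2.98598) = 0.4982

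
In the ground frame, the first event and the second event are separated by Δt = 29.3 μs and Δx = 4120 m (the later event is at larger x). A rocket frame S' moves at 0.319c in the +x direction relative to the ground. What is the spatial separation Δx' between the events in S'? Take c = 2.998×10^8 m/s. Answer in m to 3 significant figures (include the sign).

γ = 1/√(1 − 0.319²) = 1.0551
Δx' = γ(Δx − vΔt) = 1.0551 × (4120 m − 0.319×(2.998×10^8 m/s)×29.3×10^-6 s)
= 1.0551 × (1317.9 m) = 1390 m

Δx' ≈ 1390 m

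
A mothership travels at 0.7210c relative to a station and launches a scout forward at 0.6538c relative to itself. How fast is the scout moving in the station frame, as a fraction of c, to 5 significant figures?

Compose boost 2: (0.6538 + 0.7210)/(1 + 0.6538×0.7210) = 1.3748/1.471390 = 0.93435

u ≈ 0.93435c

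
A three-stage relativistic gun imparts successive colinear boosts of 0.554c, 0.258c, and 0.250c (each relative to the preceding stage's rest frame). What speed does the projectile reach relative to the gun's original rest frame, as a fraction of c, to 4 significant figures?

Compose boost 2: (0.258 + 0.554)/(1 + 0.258×0.554) = 0.8120/1.14293 = 0.710453
Compose boost 3: (0.250 + 0.710453)/(1 + 0.250×0.710453) = 0.960453/1.17761 = 0.8156

u ≈ 0.8156c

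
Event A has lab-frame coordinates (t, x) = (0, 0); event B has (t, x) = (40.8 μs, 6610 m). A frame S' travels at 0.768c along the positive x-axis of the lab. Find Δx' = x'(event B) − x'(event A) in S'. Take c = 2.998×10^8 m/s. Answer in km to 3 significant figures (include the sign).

γ = 1/√(1 − 0.768²) = 1.5614
Δx' = γ(Δx − vΔt) = 1.5614 × (6610 m − 0.768×(2.998×10^8 m/s)×40.8×10^-6 s)
= 1.5614 × (-2784.1 m) = -4.35 km

Δx' ≈ -4.35 km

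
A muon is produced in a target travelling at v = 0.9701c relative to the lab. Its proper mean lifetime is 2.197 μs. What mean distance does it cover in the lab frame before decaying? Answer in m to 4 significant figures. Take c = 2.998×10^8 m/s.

γ = 1/√(1 − 0.9701²) = 4.12022
Dilated lifetime: Δt = γτ₀ = 4.12022 × 2.197 μs = 9.05212 μs
d = vΔt = 0.9701c × 9.05212 μs = 2.90836×10^8 m/s × 9.05212×10^-6 s = 2633 m

d ≈ 2633 m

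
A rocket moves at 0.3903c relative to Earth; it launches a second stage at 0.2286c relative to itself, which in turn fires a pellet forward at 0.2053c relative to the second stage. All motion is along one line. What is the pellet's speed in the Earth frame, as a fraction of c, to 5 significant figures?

u ≈ 0.69270c

Compose boost 2: (0.2286 + 0.3903)/(1 + 0.2286×0.3903) = 0.61890/1.089223 = 0.5682034
Compose boost 3: (0.2053 + 0.5682034)/(1 + 0.2053×0.5682034) = 0.7735034/1.116652 = 0.69270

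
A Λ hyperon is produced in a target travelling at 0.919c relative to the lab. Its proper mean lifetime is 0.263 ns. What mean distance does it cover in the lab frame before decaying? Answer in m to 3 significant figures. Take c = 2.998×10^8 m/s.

d ≈ 0.184 m

γ = 1/√(1 − 0.919²) = 2.5364
Dilated lifetime: Δt = γτ₀ = 2.5364 × 0.263 ns = 0.66708 ns
d = vΔt = 0.919c × 0.66708 ns = 2.7552×10^8 m/s × 6.6708×10^-10 s = 0.184 m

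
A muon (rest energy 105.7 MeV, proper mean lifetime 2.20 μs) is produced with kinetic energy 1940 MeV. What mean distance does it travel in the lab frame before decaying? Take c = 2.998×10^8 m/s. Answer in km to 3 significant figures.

d ≈ 12.7 km

γ = 1 + K/(m₀c²) = 1 + 1940/105.7 = 19.354
β = √(1 − 1/γ²) = 0.99866
Dilated lifetime: γτ₀ = 19.354 × 2.20 μs = 42.578 μs
d = βc·γτ₀ = 0.99866 × (2.998×10^8 m/s) × 4.2578×10^-5 s = 12.7 km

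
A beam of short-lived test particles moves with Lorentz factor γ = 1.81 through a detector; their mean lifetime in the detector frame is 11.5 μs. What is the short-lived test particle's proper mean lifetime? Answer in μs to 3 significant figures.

τ₀ ≈ 6.35 μs

γ = 1.81 (given)
Proper time: τ₀ = Δt/γ = 11.5/1.81 = 6.35 μs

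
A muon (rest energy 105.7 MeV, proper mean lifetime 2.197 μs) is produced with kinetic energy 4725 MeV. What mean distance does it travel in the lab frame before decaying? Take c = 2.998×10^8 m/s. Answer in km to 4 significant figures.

γ = 1 + K/(m₀c²) = 1 + 4725/105.7 = 45.7020
β = √(1 − 1/γ²) = 0.999761
Dilated lifetime: γτ₀ = 45.7020 × 2.197 μs = 100.407 μs
d = βc·γτ₀ = 0.999761 × (2.998×10^8 m/s) × 0.000100407 s = 30.09 km

d ≈ 30.09 km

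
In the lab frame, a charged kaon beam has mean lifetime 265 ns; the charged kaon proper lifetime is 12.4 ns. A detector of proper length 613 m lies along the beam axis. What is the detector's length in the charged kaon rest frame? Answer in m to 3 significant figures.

Time dilation ⇒ γ = Δt/τ₀ = 265/12.4 = 21.371
Length contraction: L = L₀/γ = 613/21.371 = 28.7 m

L ≈ 28.7 m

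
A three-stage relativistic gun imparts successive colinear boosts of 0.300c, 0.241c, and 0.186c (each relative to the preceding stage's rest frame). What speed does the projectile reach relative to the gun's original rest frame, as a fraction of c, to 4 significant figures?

u ≈ 0.6313c

Compose boost 2: (0.241 + 0.300)/(1 + 0.241×0.300) = 0.5410/1.07230 = 0.504523
Compose boost 3: (0.186 + 0.504523)/(1 + 0.186×0.504523) = 0.690523/1.09384 = 0.6313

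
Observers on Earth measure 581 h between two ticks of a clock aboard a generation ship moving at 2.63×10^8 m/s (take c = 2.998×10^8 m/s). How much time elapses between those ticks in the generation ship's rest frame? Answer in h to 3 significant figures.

β = v/c = 2.63×10^8 / 2.998×10^8 = 0.87725
γ = 1/√(1 − 0.87725²) = 2.0832
Proper time: τ₀ = Δt/γ = 581/2.0832 = 279 h

τ₀ ≈ 279 h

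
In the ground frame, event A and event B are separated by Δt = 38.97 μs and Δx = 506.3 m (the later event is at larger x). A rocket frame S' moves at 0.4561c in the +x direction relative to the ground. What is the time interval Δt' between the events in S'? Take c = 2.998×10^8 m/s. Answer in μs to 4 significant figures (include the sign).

γ = 1/√(1 − 0.4561²) = 1.12369
Δt' = γ(Δt − vΔx/c²) = 1.12369 × (38.97 μs − 0.4561×506.3 m / (2.998×10^8 m/s))
= 1.12369 × (38.1997 μs) = 42.92 μs

Δt' ≈ 42.92 μs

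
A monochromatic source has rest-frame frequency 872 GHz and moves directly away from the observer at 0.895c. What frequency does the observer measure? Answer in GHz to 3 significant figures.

f_obs ≈ 205 GHz

Relativistic Doppler: f_obs = f_src √((1−β)/(1+β))
= 872 × √(0.10500/1.8950) = 872 × 0.23539 = 205 GHz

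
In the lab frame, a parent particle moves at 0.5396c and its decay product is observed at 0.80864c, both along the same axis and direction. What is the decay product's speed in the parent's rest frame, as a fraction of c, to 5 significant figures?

Inverse velocity addition: u' = (u − v)/(1 − uv/c²)
= (0.80864 − 0.5396)/(1 − 0.80864×0.5396) = 0.26904/0.5636579 = 0.47731

u' ≈ 0.47731c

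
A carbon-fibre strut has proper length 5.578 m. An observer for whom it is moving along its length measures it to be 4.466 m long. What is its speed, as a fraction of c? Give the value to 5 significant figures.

β ≈ 0.59914

γ = L₀/L = 5.578/4.466 = 1.248992
β = √(1 − 1/γ²) = 0.59914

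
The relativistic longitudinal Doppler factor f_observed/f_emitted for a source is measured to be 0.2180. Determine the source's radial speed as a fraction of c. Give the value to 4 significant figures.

f_obs/f_src = √((1−β)/(1+β)) = 0.2180  ⇒  (1−β)/(1+β) = 0.0475240
β = |1 − D²|/(1 + D²) = |1 − 0.0475240|/(1 + 0.0475240) = 0.9093

β ≈ 0.9093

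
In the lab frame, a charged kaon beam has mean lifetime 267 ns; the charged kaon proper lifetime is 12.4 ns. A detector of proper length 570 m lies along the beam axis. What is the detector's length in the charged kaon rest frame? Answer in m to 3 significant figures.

L ≈ 26.5 m

Time dilation ⇒ γ = Δt/τ₀ = 267/12.4 = 21.532
Length contraction: L = L₀/γ = 570/21.532 = 26.5 m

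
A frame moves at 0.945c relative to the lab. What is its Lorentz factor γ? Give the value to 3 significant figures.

γ ≈ 3.06

γ = 1/√(1 − β²) = 1/√(1 − 0.945²) = 1/√(0.10698) = 3.06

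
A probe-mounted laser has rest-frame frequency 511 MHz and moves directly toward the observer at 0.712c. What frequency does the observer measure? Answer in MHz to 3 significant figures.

Relativistic Doppler: f_obs = f_src √((1+β)/(1−β))
= 511 × √(1.7120/0.28800) = 511 × 2.4381 = 1250 MHz

f_obs ≈ 1250 MHz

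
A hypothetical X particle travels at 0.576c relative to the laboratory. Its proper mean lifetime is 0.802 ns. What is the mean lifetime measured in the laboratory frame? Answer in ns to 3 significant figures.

γ = 1/√(1 − 0.576²) = 1.2233
Time dilation: Δt = γτ₀ = 1.2233 × 0.802 ns = 0.981 ns

Δt ≈ 0.981 ns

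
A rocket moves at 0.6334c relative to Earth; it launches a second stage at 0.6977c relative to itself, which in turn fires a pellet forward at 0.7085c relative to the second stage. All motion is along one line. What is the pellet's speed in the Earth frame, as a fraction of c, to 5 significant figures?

u ≈ 0.98645c

Compose boost 2: (0.6977 + 0.6334)/(1 + 0.6977×0.6334) = 1.3311/1.441923 = 0.9231421
Compose boost 3: (0.7085 + 0.9231421)/(1 + 0.7085×0.9231421) = 1.631642/1.654046 = 0.98645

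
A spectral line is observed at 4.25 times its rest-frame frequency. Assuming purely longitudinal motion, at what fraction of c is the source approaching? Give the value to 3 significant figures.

f_obs/f_src = √((1+β)/(1−β)) = 4.25  ⇒  (1+β)/(1−β) = 18.062
β = |1 − D²|/(1 + D²) = |1 − 18.062|/(1 + 18.062) = 0.895

β ≈ 0.895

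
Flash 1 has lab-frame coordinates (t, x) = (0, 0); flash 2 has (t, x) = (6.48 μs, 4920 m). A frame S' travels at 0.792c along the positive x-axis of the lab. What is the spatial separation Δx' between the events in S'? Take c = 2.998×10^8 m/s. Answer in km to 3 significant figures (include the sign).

Δx' ≈ 5.54 km

γ = 1/√(1 − 0.792²) = 1.6379
Δx' = γ(Δx − vΔt) = 1.6379 × (4920 m − 0.792×(2.998×10^8 m/s)×6.48×10^-6 s)
= 1.6379 × (3381.4 m) = 5.54 km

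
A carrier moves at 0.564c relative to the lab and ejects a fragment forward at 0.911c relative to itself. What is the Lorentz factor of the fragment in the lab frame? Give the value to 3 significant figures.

u_lab = (0.911 + 0.564)/(1 + 0.911×0.564) = 1.475/1.51380 = 0.974367
γ = 1/√(1 − 0.974367²) = 4.45

γ ≈ 4.45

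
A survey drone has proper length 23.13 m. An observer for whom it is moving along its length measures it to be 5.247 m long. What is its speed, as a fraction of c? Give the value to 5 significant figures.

γ = L₀/L = 23.13/5.247 = 4.408233
β = √(1 − 1/γ²) = 0.97393

β ≈ 0.97393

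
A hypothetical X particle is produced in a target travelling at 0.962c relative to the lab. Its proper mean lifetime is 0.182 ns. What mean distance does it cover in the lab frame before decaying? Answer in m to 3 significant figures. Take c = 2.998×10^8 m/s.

d ≈ 0.192 m

γ = 1/√(1 − 0.962²) = 3.6623
Dilated lifetime: Δt = γτ₀ = 3.6623 × 0.182 ns = 0.66655 ns
d = vΔt = 0.962c × 0.66655 ns = 2.8841×10^8 m/s × 6.6655×10^-10 s = 0.192 m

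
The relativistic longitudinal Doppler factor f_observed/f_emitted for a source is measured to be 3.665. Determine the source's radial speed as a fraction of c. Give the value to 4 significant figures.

f_obs/f_src = √((1+β)/(1−β)) = 3.665  ⇒  (1+β)/(1−β) = 13.4322
β = |1 − D²|/(1 + D²) = |1 − 13.4322|/(1 + 13.4322) = 0.8614

β ≈ 0.8614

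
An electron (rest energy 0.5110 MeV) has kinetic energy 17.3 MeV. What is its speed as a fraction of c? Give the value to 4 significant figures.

β ≈ 0.9996

γ = 1 + K/(m₀c²) = 1 + 17.3/0.5110 = 34.8552
β = √(1 − 1/γ²) = 0.9996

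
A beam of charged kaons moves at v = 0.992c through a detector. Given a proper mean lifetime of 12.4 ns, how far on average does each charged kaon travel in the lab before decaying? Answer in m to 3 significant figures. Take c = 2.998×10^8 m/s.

d ≈ 29.2 m

γ = 1/√(1 − 0.992²) = 7.9216
Dilated lifetime: Δt = γτ₀ = 7.9216 × 12.4 ns = 98.227 ns
d = vΔt = 0.992c × 98.227 ns = 2.9740×10^8 m/s × 9.8227×10^-8 s = 29.2 m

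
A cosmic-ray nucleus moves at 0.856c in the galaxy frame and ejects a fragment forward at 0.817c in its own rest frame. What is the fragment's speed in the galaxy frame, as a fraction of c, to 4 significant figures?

u ≈ 0.9845c

Compose boost 2: (0.817 + 0.856)/(1 + 0.817×0.856) = 1.673/1.69935 = 0.9845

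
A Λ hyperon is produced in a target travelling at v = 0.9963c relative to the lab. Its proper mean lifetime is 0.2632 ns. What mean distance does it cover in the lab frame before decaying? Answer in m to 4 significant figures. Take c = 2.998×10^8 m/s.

d ≈ 0.9147 m

γ = 1/√(1 − 0.9963²) = 11.6355
Dilated lifetime: Δt = γτ₀ = 11.6355 × 0.2632 ns = 3.06247 ns
d = vΔt = 0.9963c × 3.06247 ns = 2.98691×10^8 m/s × 3.06247×10^-9 s = 0.9147 m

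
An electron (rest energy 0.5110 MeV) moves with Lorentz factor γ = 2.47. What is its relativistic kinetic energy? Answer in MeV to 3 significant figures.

γ = 2.47 (given)
K = (γ − 1)m₀c² = (2.47 − 1) × 0.5110 MeV = 1.4700 × 0.5110 MeV = 0.751 MeV

K ≈ 0.751 MeV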